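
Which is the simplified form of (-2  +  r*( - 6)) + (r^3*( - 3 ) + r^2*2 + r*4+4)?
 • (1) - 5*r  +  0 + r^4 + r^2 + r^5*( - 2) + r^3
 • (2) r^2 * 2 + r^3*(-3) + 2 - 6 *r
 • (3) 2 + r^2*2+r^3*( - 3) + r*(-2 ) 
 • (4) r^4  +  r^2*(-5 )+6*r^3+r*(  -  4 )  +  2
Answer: 3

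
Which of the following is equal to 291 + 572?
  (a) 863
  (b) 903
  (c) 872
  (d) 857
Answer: a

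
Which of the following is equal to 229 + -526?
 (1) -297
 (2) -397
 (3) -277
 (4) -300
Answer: 1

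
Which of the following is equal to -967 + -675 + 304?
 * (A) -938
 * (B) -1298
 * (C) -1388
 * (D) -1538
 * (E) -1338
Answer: E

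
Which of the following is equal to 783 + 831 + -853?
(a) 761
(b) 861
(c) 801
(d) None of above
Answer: a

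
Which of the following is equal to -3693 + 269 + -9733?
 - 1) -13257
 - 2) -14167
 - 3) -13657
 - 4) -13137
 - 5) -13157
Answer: 5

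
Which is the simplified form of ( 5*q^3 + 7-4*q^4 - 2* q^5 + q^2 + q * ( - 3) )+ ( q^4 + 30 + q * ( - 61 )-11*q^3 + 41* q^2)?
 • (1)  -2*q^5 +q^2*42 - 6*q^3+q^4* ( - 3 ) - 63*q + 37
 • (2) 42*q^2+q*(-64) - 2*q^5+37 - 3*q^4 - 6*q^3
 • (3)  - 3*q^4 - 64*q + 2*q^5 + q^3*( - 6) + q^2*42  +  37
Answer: 2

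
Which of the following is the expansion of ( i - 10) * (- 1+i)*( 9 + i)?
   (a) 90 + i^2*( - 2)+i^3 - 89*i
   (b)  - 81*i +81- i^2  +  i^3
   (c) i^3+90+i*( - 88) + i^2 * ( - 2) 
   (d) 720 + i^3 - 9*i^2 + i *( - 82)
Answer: a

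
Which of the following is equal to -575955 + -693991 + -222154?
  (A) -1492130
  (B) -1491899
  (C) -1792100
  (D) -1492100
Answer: D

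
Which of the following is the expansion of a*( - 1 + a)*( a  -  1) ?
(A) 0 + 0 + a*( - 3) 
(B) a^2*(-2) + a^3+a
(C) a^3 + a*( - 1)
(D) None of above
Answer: B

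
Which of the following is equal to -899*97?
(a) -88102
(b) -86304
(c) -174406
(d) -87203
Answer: d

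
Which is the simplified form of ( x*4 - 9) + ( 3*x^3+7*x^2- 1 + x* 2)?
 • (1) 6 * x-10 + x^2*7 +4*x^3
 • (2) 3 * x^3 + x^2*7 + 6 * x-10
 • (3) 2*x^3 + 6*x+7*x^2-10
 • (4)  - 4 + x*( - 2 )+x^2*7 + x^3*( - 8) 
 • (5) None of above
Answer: 2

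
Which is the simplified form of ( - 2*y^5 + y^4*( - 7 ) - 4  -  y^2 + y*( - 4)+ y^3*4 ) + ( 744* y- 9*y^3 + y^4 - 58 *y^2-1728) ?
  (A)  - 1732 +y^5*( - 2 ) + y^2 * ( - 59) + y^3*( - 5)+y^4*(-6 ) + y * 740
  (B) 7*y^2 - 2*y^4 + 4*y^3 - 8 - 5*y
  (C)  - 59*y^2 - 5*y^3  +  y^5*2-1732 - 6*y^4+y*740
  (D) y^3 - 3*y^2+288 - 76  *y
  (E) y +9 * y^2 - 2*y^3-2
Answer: A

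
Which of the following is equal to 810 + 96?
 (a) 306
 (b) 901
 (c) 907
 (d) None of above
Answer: d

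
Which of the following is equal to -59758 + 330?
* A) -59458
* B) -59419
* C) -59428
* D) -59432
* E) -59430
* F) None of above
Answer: C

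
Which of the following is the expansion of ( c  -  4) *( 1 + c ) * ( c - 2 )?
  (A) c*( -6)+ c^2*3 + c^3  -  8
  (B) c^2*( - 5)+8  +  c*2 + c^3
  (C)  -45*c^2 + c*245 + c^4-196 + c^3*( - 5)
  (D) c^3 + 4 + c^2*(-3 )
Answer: B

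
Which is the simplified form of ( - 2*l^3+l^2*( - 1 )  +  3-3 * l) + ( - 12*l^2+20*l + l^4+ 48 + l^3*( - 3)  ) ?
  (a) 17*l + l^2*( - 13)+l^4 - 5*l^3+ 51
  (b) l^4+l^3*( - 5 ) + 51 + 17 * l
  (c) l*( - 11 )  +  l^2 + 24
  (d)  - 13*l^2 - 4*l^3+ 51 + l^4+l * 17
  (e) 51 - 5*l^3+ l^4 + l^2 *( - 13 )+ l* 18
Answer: a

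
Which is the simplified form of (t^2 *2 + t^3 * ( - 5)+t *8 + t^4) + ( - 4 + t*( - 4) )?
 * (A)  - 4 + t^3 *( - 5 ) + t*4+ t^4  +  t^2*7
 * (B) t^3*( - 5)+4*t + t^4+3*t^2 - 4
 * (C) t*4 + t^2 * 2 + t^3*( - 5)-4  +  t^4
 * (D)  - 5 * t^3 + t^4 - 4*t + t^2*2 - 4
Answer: C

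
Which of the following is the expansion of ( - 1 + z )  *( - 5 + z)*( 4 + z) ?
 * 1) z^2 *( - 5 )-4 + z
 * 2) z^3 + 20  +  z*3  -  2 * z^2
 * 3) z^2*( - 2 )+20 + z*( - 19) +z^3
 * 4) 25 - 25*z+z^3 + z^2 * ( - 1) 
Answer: 3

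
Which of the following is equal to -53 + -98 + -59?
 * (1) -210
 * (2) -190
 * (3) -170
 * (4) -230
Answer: 1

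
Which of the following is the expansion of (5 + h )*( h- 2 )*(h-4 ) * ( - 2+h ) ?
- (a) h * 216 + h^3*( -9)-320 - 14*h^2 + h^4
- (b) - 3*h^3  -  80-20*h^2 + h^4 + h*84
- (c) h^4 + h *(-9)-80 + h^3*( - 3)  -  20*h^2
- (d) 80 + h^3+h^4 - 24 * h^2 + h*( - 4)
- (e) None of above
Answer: b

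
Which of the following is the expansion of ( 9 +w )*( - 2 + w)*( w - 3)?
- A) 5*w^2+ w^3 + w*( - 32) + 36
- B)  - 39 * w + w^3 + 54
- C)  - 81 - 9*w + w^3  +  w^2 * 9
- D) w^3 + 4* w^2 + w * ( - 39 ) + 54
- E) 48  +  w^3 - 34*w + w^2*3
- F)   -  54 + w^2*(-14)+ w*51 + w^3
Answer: D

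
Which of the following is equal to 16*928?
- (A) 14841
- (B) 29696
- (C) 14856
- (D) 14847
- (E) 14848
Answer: E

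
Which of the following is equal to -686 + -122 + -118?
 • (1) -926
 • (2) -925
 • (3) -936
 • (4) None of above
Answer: 1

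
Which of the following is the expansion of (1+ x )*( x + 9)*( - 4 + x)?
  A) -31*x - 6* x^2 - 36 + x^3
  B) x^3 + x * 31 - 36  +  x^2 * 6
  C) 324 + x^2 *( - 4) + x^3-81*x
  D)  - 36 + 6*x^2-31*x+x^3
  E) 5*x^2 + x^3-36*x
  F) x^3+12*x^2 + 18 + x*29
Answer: D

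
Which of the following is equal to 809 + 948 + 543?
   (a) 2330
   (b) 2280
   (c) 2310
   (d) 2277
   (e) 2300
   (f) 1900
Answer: e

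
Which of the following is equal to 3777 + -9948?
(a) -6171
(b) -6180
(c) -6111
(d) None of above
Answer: a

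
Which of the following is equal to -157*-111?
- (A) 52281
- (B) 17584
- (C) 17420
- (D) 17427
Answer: D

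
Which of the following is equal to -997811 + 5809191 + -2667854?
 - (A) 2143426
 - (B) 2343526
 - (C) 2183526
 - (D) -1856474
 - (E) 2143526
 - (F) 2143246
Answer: E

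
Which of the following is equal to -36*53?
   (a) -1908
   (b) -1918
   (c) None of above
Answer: a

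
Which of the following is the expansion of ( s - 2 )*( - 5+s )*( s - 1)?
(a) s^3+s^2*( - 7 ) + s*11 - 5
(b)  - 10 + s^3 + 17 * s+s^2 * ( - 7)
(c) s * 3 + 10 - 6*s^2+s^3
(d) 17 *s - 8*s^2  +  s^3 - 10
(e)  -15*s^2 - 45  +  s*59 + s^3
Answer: d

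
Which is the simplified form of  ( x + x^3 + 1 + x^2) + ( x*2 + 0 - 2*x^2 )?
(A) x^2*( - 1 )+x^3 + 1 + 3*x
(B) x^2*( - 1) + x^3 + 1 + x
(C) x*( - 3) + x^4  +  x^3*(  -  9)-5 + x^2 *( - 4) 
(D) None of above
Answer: A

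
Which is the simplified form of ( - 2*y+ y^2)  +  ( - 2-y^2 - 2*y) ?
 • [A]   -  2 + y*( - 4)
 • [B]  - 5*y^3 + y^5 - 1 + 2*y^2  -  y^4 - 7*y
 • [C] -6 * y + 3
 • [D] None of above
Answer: A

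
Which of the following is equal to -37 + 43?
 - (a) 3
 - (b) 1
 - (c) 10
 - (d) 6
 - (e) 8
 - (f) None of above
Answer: d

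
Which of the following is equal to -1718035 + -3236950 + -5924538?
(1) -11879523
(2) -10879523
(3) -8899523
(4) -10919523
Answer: 2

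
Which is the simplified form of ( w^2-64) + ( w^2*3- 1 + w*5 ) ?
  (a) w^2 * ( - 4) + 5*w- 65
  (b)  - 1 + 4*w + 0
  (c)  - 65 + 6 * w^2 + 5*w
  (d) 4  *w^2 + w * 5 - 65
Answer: d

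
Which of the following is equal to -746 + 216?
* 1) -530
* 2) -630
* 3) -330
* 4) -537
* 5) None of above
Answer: 1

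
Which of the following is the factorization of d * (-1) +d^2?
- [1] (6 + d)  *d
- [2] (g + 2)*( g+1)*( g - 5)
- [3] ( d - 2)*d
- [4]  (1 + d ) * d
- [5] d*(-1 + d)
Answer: 5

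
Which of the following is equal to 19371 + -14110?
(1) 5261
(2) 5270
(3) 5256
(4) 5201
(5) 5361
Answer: 1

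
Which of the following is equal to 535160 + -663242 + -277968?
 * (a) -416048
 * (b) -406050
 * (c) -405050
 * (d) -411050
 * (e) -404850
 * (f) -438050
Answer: b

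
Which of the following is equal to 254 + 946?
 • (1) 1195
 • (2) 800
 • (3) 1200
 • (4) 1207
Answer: 3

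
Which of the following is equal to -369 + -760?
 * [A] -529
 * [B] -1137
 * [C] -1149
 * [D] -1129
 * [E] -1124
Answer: D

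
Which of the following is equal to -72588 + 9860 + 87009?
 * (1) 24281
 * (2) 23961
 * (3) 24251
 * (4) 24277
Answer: 1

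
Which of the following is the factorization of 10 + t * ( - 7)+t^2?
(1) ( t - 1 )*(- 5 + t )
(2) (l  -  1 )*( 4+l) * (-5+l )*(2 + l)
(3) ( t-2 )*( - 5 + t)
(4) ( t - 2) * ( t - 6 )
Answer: 3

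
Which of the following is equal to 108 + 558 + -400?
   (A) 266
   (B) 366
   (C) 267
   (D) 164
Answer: A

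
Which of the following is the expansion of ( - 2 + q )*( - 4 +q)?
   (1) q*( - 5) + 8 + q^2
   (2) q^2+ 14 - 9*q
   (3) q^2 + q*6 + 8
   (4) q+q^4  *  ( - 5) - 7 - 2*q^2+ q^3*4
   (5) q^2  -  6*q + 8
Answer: 5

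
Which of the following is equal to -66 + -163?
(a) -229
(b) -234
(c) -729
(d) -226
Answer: a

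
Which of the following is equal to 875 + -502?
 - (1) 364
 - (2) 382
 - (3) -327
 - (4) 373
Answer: 4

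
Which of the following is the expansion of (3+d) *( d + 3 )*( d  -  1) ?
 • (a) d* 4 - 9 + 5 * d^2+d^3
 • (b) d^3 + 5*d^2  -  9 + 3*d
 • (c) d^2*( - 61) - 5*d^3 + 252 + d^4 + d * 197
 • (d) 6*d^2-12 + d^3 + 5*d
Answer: b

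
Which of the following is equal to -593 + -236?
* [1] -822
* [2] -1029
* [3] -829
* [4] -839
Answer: 3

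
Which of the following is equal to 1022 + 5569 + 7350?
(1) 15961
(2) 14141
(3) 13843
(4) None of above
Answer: 4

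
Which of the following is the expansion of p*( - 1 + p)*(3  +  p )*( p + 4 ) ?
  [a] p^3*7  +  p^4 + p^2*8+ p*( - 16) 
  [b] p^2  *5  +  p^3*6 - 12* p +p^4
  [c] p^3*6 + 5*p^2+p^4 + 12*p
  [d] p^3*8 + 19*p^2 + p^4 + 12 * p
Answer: b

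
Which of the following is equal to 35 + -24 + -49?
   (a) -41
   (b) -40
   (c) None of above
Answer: c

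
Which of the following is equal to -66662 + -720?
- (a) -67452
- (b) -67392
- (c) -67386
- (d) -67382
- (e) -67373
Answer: d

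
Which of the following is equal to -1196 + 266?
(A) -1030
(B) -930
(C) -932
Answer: B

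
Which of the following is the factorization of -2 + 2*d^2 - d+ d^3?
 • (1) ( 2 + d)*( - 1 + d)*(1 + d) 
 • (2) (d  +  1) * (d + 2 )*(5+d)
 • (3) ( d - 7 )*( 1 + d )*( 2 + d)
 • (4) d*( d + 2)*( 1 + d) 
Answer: 1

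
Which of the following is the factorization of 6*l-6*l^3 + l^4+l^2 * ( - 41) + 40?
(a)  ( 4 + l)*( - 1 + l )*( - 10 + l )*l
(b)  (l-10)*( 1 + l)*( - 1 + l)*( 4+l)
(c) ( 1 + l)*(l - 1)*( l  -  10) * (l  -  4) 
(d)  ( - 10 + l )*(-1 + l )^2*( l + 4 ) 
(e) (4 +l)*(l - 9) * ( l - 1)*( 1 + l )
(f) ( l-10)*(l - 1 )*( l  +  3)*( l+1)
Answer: b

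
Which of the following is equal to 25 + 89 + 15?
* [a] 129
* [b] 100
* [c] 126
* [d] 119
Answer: a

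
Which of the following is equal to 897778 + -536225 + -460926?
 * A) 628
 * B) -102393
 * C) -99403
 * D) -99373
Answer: D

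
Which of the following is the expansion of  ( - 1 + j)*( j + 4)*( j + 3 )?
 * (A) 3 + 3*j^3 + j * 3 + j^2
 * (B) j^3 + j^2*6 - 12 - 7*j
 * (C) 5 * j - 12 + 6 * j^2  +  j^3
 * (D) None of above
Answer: C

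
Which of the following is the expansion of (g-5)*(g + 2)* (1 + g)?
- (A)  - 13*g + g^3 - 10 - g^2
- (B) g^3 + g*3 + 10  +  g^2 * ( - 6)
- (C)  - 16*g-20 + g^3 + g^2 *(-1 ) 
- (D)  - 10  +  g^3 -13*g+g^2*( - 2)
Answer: D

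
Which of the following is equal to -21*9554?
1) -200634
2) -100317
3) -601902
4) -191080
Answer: 1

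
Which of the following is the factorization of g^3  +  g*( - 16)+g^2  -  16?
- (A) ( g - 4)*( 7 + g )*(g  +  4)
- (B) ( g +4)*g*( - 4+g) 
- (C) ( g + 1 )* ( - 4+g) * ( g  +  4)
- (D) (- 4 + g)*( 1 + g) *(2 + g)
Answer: C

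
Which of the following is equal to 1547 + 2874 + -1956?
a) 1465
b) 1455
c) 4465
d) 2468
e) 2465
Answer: e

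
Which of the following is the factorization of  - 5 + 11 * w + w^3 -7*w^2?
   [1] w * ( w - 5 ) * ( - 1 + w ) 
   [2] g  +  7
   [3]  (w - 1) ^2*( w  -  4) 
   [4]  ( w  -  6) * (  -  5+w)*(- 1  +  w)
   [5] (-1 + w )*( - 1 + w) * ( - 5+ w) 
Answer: 5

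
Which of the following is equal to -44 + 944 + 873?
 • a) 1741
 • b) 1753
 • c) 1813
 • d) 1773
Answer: d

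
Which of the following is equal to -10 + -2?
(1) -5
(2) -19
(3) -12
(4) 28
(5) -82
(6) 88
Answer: 3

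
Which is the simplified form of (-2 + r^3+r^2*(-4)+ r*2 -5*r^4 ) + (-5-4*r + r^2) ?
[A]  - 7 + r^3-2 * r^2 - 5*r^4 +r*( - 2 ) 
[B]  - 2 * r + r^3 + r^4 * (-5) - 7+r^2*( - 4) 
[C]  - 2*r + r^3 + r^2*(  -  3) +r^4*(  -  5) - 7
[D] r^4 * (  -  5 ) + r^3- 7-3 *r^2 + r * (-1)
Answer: C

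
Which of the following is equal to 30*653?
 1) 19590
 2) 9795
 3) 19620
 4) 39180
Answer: 1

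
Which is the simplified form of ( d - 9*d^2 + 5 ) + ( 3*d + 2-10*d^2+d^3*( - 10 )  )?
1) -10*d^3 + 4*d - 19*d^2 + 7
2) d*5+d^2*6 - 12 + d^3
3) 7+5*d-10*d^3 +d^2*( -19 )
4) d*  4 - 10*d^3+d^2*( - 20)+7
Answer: 1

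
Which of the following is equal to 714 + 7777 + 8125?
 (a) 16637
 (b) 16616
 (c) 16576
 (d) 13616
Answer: b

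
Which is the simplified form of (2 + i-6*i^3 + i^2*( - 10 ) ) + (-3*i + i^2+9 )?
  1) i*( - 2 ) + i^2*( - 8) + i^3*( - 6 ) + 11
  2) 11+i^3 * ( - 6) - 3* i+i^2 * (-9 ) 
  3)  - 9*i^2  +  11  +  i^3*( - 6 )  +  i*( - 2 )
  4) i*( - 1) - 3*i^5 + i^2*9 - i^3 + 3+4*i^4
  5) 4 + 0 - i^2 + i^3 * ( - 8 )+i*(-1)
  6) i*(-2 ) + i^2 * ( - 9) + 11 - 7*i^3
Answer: 3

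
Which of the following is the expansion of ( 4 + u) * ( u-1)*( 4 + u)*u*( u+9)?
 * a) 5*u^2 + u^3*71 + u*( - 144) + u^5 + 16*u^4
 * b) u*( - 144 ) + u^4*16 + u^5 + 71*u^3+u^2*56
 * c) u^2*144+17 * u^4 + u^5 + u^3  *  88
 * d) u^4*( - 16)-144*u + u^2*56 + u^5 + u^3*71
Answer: b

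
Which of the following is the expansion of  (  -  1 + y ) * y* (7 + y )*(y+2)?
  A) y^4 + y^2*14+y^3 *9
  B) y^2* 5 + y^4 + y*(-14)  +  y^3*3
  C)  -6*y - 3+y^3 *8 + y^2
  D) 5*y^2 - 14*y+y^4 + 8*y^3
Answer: D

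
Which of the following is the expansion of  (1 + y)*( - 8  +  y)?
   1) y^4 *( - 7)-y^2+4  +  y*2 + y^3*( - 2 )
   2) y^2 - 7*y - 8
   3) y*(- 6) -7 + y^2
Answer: 2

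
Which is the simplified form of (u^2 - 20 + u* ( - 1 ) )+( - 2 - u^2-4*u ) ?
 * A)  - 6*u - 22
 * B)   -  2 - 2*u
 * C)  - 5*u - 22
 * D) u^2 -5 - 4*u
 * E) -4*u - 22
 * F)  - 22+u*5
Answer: C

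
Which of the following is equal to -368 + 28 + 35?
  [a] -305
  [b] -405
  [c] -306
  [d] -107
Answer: a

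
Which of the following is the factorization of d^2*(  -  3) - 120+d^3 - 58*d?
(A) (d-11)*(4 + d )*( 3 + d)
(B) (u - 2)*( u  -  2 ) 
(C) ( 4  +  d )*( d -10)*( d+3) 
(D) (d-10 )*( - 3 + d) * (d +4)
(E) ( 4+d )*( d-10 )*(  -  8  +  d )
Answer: C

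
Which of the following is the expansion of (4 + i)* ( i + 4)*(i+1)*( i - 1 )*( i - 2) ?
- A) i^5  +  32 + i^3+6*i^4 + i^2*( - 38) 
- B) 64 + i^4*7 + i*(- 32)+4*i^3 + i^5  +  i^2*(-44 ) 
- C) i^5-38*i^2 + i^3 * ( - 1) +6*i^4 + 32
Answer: C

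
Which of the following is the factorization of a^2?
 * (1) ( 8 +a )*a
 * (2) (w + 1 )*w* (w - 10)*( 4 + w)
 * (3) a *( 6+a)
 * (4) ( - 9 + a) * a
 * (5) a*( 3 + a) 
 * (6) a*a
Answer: 6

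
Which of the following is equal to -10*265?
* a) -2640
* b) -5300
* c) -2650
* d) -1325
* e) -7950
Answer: c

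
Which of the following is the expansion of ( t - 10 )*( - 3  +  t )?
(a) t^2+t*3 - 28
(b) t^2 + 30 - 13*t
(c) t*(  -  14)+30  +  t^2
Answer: b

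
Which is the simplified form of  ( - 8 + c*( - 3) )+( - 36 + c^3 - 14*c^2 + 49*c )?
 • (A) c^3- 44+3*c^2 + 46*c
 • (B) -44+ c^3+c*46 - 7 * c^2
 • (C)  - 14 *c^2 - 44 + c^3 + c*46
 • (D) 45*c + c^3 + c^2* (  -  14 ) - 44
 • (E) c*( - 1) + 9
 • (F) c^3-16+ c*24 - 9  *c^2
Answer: C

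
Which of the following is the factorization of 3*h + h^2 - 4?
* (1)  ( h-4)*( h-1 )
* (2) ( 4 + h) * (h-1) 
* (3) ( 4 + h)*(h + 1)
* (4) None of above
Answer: 2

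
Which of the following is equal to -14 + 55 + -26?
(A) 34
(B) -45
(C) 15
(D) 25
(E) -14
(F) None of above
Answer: C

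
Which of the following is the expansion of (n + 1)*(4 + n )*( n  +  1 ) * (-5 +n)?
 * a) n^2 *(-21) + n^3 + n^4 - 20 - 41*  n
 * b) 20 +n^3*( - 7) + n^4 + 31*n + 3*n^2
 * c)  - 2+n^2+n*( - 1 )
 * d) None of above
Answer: a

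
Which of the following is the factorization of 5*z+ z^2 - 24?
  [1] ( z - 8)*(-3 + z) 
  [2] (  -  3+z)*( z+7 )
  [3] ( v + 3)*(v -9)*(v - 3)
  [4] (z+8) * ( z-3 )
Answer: 4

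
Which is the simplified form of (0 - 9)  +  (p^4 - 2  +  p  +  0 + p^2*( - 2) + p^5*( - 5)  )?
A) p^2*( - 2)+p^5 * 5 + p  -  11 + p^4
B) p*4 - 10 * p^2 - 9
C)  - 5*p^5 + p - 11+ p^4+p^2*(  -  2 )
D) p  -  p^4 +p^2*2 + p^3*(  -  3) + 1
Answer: C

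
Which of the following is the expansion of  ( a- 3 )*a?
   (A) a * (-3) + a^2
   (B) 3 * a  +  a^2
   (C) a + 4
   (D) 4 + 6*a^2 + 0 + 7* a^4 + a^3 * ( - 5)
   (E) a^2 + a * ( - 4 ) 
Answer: A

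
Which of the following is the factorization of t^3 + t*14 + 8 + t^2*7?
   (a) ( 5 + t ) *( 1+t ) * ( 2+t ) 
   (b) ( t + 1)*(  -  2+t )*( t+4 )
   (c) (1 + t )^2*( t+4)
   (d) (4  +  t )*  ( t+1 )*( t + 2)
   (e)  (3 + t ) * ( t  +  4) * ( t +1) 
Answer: d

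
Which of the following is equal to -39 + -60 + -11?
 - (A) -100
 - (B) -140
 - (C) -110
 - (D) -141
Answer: C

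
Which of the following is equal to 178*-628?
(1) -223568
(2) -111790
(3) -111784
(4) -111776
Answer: 3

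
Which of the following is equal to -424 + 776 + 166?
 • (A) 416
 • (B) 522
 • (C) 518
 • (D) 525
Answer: C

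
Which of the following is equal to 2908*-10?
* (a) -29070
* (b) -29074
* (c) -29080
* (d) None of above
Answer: c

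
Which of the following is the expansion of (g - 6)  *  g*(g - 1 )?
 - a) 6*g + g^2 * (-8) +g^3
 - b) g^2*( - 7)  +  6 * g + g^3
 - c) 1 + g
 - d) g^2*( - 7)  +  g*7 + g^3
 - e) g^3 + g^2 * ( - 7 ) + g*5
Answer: b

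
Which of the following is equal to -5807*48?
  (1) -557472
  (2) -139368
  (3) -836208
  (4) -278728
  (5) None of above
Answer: 5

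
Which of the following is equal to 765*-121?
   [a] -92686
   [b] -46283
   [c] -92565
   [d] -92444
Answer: c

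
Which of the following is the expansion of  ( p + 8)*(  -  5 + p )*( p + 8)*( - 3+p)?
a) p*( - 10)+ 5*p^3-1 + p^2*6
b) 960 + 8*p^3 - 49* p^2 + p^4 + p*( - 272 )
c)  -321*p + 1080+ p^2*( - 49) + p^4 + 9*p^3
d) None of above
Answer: b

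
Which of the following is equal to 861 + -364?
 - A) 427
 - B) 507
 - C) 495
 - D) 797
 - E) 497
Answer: E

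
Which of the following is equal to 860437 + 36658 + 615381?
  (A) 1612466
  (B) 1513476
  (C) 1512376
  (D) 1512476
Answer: D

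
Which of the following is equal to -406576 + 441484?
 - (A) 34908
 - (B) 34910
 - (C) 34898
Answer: A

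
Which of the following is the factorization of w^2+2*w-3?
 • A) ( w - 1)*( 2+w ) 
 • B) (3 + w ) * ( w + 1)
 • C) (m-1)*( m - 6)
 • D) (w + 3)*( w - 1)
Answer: D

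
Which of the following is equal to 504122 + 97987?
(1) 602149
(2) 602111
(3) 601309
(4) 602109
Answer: 4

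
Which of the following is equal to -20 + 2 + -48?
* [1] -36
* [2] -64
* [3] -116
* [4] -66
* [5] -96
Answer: 4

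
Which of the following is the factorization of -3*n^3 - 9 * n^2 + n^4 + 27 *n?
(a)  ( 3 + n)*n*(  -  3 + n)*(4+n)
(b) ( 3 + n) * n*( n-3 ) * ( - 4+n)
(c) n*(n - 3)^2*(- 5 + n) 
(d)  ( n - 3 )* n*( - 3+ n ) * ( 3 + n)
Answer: d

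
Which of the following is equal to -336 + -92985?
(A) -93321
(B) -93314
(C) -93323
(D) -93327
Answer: A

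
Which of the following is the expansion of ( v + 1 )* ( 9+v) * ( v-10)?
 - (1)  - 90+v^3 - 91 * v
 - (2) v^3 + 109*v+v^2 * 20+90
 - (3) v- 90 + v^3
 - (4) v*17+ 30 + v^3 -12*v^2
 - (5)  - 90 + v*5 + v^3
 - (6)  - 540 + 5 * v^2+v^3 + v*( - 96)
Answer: 1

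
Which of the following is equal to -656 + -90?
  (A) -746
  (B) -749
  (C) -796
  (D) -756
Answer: A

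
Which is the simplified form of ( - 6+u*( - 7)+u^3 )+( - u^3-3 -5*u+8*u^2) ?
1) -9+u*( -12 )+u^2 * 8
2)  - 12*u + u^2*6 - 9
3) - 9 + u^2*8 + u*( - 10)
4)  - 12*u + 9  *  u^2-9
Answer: 1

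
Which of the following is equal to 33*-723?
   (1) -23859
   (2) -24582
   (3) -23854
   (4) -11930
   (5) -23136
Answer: 1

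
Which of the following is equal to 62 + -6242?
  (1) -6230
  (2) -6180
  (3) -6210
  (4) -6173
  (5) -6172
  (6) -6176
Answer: 2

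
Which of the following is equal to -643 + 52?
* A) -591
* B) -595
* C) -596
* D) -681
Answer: A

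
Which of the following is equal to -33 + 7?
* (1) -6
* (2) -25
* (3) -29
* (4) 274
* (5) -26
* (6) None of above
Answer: 5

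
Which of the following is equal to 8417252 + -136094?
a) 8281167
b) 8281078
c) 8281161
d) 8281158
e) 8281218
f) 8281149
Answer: d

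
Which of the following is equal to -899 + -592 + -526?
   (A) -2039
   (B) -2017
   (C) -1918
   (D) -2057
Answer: B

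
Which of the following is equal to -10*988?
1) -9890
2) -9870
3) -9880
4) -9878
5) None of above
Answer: 3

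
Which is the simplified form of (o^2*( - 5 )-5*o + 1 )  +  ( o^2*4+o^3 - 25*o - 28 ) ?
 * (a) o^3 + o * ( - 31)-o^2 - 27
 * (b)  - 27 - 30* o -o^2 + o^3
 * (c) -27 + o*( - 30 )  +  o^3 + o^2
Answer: b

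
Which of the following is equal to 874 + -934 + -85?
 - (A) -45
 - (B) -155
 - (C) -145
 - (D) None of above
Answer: C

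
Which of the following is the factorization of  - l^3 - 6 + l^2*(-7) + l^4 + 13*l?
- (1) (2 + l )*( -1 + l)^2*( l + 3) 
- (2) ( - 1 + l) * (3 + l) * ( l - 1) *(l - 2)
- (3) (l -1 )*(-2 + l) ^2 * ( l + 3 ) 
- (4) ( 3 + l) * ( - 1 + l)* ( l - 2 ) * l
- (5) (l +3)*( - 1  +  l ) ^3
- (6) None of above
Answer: 2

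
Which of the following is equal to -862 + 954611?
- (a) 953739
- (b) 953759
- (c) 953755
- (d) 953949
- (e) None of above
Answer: e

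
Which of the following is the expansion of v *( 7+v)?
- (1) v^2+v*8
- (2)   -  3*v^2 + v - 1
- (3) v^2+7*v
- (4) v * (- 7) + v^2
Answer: 3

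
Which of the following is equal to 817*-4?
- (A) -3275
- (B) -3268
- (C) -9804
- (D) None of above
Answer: B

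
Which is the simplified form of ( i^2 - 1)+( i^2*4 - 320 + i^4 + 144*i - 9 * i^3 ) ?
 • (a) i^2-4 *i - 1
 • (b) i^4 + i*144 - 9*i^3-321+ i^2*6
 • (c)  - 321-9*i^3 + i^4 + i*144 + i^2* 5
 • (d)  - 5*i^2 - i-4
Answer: c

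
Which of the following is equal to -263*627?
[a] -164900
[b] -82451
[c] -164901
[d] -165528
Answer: c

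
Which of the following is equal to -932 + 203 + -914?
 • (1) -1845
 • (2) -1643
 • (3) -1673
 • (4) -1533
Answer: 2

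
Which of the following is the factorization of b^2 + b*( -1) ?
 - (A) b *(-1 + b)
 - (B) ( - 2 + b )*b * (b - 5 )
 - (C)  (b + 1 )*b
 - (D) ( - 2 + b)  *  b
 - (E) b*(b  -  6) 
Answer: A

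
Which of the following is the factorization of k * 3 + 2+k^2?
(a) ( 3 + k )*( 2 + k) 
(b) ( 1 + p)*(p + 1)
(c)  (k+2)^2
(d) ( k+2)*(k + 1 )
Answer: d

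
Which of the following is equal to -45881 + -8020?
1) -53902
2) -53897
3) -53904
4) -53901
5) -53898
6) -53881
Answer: 4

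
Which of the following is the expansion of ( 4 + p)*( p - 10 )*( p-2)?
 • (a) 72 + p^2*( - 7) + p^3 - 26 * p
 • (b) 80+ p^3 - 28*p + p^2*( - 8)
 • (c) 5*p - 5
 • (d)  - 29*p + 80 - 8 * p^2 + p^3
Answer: b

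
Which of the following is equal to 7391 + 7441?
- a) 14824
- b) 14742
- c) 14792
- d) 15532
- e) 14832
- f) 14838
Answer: e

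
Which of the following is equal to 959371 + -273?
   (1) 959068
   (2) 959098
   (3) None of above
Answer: 2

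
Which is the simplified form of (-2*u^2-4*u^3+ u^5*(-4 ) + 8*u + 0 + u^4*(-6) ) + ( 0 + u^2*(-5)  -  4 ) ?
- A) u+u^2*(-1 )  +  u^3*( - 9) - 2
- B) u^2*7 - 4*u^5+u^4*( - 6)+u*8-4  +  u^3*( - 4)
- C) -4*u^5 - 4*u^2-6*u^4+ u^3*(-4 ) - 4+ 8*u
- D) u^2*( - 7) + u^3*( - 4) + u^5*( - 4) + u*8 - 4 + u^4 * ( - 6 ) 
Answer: D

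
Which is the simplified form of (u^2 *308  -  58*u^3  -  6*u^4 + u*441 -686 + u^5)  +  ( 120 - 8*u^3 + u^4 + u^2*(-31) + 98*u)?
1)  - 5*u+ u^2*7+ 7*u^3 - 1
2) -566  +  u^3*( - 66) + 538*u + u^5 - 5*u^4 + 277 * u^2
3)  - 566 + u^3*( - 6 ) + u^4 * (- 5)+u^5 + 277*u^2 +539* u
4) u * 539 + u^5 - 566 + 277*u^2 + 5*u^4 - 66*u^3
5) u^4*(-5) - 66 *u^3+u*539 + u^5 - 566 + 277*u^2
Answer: 5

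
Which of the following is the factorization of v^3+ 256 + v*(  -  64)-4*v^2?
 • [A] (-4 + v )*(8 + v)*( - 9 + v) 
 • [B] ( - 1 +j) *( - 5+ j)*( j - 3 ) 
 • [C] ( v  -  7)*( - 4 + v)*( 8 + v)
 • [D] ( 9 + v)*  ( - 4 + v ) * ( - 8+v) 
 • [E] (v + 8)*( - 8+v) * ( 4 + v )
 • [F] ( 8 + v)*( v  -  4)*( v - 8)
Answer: F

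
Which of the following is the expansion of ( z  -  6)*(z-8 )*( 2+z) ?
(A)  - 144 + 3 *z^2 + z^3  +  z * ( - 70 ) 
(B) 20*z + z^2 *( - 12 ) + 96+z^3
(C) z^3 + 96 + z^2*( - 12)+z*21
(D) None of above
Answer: B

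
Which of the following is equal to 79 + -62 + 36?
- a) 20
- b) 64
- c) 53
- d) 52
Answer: c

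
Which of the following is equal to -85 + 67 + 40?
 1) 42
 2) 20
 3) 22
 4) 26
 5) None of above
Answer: 3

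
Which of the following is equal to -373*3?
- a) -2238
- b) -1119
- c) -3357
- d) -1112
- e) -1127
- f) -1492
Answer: b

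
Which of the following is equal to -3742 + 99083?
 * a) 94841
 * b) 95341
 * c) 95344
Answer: b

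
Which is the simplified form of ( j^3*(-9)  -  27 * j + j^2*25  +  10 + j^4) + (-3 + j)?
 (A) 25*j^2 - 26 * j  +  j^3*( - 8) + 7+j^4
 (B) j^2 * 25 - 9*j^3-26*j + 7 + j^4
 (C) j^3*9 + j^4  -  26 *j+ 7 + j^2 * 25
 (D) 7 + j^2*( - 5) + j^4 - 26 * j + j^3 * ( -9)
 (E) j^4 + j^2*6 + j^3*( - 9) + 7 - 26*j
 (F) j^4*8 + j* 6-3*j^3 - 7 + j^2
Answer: B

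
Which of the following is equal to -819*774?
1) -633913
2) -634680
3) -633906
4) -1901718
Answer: 3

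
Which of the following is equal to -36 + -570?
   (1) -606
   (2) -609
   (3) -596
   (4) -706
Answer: 1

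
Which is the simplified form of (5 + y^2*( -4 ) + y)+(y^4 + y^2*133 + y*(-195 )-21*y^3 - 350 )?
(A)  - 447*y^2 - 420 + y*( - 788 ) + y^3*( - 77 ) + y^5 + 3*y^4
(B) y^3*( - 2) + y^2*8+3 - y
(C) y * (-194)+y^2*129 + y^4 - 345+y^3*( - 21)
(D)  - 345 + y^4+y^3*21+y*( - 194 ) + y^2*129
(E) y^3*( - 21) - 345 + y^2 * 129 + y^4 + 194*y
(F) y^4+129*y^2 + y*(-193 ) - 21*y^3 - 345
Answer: C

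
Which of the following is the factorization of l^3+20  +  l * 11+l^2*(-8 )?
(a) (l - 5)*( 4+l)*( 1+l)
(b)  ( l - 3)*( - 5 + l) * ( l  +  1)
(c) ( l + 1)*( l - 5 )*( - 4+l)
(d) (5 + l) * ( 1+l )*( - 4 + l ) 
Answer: c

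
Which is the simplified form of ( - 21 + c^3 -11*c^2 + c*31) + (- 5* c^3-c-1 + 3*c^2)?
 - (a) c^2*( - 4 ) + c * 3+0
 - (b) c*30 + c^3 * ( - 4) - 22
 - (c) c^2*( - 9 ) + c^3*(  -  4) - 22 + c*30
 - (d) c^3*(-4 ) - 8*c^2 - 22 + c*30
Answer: d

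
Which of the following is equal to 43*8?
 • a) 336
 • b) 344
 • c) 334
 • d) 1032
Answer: b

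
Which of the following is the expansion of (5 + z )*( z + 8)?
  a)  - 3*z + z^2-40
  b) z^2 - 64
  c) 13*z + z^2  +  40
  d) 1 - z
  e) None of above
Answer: c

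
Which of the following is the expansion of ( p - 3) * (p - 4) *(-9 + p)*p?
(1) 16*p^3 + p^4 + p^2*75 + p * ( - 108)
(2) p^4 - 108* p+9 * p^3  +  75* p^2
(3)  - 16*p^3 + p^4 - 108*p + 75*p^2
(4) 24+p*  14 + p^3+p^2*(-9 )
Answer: 3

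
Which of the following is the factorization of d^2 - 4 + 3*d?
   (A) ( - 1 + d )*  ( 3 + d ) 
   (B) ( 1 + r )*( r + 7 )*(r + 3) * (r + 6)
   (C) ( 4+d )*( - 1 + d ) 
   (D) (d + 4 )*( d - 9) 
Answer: C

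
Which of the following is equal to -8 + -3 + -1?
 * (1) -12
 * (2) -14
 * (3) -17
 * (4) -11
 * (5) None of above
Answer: 1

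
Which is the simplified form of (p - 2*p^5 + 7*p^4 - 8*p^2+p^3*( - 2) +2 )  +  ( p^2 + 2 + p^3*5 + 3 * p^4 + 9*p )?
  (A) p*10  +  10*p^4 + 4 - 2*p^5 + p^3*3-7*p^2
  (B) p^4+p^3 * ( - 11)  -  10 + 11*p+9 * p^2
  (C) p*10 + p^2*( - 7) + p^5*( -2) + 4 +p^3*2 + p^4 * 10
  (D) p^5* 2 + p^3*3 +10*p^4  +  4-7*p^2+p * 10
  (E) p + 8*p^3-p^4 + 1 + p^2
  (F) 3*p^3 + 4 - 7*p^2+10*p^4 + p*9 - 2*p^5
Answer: A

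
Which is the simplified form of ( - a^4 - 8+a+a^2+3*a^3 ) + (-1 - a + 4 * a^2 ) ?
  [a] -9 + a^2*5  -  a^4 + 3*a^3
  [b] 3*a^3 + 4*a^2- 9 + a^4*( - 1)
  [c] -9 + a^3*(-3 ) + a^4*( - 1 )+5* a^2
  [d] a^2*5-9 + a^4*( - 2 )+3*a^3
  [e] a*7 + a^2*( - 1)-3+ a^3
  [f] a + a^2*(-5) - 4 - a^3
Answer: a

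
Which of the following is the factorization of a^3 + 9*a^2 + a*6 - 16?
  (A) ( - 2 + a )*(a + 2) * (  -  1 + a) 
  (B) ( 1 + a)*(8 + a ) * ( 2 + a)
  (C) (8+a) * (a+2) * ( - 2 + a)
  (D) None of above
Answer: D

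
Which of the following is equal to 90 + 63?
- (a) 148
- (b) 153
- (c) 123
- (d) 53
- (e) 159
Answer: b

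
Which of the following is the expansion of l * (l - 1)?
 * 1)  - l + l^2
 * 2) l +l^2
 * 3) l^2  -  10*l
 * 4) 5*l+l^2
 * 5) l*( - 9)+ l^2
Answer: 1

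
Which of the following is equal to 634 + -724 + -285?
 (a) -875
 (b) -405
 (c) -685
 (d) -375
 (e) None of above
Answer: d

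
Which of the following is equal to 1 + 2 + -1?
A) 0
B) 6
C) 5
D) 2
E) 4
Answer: D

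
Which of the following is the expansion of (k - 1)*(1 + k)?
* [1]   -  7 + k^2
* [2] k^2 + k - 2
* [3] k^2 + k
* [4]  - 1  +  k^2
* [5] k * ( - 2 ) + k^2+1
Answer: 4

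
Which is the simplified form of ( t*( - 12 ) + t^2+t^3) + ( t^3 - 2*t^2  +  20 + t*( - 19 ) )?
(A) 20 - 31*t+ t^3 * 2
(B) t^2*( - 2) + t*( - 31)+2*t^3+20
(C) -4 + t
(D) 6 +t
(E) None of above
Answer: E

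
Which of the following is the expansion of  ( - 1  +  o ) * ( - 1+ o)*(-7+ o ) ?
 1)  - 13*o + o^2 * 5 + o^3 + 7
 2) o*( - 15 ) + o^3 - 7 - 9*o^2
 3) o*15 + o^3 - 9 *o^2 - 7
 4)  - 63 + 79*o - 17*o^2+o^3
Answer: 3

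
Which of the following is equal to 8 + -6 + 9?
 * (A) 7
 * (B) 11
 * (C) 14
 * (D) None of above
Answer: B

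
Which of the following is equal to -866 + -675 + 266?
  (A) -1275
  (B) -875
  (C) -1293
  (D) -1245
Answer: A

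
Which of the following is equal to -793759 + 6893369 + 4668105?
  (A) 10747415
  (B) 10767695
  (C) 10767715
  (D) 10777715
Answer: C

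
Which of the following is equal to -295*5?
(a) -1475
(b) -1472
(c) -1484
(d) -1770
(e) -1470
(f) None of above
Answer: a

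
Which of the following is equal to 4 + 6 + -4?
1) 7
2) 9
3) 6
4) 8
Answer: 3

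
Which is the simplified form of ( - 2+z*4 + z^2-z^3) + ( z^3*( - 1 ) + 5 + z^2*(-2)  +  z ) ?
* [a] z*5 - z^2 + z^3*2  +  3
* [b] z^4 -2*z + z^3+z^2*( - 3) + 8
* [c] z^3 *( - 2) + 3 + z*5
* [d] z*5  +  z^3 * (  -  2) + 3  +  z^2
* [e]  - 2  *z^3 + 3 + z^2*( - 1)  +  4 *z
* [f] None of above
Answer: f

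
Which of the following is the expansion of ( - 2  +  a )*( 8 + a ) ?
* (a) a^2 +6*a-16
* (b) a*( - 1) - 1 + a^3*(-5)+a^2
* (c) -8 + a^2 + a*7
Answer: a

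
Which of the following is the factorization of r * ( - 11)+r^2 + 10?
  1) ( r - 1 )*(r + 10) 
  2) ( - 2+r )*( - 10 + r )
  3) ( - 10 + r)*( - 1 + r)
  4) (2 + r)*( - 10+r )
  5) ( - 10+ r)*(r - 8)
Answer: 3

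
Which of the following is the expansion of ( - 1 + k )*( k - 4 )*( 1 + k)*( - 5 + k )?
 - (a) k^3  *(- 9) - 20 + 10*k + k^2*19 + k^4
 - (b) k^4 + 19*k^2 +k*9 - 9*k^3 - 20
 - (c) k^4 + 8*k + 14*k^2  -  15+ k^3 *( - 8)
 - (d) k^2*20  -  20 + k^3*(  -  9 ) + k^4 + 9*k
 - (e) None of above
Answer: b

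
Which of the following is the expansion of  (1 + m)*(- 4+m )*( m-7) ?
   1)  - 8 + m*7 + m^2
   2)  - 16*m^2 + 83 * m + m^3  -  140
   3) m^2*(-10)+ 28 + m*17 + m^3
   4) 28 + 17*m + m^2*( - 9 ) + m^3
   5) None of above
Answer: 3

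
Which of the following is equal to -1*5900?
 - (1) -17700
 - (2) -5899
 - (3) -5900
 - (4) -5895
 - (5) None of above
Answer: 3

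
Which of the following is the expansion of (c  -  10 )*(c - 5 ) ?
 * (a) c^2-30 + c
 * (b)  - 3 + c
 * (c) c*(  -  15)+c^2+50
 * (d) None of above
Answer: c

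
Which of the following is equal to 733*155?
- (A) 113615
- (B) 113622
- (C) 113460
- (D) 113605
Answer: A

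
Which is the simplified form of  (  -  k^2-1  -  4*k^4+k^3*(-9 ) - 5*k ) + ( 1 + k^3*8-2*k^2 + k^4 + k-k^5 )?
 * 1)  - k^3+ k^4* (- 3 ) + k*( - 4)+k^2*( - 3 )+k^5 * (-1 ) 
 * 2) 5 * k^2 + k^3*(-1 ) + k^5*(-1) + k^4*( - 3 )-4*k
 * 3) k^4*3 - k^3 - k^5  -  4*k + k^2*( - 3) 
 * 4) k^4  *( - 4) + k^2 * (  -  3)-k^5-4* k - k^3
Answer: 1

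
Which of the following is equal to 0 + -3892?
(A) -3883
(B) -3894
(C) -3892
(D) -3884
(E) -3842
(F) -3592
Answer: C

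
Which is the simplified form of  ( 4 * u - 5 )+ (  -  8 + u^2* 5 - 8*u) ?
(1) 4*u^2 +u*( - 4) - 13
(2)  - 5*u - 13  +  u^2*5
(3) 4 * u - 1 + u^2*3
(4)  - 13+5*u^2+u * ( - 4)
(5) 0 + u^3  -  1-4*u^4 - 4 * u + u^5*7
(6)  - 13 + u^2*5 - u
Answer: 4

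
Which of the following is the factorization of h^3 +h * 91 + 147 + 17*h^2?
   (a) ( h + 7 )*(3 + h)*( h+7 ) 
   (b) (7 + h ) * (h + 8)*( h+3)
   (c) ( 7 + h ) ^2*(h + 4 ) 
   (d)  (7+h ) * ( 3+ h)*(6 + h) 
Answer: a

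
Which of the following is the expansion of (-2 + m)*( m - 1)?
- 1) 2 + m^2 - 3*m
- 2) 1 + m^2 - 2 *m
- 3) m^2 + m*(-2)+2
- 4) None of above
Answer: 1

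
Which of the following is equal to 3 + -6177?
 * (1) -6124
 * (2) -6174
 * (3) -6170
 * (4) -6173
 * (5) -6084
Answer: 2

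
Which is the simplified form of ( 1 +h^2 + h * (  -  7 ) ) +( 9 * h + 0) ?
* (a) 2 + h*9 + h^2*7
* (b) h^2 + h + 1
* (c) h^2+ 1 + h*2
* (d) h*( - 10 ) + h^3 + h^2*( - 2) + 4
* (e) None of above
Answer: c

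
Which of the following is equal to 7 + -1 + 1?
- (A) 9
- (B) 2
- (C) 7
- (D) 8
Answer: C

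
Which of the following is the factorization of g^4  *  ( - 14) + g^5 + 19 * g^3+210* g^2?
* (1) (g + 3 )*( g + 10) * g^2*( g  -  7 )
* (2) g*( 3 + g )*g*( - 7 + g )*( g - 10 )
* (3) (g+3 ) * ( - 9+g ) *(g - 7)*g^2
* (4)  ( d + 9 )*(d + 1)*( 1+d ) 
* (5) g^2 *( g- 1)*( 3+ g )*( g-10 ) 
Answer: 2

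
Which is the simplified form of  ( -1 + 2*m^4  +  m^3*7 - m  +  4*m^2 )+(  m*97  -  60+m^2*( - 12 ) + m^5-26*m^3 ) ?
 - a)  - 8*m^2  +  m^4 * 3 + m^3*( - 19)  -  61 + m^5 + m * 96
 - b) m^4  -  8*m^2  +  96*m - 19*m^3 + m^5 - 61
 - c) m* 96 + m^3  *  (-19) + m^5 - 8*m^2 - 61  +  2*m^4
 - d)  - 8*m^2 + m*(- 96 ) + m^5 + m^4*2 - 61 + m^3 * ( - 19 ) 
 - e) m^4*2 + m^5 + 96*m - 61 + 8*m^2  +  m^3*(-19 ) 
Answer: c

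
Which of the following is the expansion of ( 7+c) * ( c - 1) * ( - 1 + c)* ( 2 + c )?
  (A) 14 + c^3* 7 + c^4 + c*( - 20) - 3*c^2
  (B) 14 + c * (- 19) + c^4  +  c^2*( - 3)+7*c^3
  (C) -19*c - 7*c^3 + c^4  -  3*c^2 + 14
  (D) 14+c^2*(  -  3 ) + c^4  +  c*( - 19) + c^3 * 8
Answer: B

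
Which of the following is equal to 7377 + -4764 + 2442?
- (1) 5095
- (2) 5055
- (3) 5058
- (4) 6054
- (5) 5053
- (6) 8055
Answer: 2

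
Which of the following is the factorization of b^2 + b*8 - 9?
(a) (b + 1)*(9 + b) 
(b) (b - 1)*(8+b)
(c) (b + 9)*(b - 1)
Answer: c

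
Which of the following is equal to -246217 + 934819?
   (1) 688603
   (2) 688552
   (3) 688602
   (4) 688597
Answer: 3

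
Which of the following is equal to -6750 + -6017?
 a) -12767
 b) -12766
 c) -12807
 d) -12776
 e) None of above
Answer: a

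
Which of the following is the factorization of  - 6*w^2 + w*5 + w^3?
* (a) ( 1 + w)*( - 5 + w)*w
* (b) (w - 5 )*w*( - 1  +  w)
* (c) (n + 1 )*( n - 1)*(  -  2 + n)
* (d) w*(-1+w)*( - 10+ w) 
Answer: b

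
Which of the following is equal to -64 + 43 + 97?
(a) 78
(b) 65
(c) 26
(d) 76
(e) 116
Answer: d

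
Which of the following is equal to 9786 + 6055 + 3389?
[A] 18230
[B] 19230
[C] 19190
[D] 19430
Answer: B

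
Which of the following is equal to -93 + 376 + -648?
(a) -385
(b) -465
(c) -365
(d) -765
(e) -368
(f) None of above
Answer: c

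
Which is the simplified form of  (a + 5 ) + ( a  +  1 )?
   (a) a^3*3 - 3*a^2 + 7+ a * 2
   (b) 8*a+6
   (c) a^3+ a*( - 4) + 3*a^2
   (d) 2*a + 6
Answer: d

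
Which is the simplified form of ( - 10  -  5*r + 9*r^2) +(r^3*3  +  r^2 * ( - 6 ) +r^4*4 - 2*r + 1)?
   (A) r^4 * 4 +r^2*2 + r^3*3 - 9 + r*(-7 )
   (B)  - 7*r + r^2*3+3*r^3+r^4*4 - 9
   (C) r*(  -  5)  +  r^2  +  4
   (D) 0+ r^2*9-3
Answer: B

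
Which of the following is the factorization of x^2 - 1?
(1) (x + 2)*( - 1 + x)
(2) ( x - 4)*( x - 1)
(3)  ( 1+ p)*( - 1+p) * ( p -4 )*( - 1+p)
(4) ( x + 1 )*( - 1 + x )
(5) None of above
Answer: 4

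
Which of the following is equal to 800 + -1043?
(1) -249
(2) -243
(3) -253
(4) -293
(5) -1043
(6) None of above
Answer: 2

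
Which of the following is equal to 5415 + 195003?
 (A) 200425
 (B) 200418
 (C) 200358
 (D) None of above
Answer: B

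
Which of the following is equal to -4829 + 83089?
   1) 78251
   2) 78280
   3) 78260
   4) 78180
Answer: 3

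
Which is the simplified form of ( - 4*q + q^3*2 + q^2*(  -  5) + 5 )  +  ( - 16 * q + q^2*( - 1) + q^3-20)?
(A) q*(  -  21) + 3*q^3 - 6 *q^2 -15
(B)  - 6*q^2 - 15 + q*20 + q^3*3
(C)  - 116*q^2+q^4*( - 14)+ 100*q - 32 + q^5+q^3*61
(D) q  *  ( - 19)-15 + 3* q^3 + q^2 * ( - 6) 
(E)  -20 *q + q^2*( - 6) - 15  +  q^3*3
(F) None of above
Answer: E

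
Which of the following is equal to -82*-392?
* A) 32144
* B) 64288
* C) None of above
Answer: A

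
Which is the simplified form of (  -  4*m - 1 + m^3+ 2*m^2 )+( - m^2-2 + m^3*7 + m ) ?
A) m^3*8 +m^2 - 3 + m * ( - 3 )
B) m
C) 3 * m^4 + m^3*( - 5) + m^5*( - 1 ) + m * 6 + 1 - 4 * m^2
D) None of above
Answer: A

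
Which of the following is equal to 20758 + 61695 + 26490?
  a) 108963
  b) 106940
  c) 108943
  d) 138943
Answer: c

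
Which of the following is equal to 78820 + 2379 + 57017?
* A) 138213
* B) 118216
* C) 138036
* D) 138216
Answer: D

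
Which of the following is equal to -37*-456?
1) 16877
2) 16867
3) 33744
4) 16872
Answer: 4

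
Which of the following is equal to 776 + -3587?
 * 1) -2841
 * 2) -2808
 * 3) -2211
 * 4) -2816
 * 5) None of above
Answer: 5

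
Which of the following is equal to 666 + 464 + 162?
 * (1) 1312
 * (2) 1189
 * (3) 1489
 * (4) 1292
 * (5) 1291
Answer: 4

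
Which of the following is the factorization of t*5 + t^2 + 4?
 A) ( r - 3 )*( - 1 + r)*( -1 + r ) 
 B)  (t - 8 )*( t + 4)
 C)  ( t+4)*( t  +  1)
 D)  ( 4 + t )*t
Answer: C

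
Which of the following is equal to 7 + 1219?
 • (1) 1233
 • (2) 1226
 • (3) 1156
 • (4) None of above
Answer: 2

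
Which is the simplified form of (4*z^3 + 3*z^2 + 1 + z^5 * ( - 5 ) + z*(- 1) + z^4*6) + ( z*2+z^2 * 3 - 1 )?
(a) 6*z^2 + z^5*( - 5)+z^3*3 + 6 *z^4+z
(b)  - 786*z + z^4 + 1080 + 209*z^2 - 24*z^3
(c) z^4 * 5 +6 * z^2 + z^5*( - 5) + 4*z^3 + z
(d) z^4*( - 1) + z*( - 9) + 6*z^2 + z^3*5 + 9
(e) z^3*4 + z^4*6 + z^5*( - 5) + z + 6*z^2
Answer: e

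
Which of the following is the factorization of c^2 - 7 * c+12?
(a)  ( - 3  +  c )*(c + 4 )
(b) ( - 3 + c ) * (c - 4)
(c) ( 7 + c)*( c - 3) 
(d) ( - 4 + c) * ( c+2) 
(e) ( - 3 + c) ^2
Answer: b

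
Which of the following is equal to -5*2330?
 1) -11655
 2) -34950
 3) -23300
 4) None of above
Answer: 4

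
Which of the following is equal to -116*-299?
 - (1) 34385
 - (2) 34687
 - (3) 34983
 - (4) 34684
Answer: 4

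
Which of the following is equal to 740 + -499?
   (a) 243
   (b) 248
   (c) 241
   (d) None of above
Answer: c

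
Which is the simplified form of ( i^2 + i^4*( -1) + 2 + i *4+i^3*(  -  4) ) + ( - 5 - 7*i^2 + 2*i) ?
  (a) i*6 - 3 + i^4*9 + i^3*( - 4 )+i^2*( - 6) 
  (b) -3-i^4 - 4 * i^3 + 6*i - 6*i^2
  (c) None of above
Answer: b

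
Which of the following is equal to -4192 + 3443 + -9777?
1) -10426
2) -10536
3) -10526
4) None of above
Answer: 3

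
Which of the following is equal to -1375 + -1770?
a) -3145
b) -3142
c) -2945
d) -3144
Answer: a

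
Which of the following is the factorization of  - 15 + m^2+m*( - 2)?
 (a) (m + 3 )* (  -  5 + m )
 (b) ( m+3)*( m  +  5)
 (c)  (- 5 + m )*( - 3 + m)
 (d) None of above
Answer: a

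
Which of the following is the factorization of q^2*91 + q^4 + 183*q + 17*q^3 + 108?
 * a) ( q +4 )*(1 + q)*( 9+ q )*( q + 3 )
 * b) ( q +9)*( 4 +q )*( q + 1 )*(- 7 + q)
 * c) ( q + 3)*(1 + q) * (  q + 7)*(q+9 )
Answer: a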